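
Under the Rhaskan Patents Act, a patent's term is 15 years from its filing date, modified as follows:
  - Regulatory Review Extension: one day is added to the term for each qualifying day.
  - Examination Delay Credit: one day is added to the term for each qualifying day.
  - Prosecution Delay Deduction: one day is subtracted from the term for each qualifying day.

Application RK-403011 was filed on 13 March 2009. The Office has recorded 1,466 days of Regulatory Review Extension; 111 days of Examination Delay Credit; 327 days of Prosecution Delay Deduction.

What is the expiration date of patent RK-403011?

August 15, 2027

Base term: filing date + 15 years → 13 March 2024.
Regulatory Review Extension: +1466 days → 18 March 2028.
Examination Delay Credit: +111 days → 7 July 2028.
Prosecution Delay Deduction: −327 days → 15 August 2027.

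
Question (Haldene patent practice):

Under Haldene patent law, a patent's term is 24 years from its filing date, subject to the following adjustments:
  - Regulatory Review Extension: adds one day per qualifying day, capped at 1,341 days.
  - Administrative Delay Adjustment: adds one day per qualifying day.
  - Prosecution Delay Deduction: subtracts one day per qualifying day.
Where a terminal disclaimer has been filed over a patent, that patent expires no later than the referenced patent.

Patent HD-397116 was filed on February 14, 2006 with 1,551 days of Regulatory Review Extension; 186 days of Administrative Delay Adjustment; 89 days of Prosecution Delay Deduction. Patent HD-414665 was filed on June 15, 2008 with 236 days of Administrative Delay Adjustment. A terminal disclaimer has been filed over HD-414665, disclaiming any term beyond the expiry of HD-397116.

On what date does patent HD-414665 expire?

2033-02-06

Natural term of HD-414665:
  Base: filing + 24 years → 15 June 2032.
  Administrative Delay Adjustment: +236 days → 6 February 2033.
Expiry of referenced patent HD-397116:
  Base: filing + 24 years → 14 February 2030.
  Regulatory Review Extension: 1551 days claimed exceeds the 1341-day cap, so +1341 days → 17 October 2033.
  Administrative Delay Adjustment: +186 days → 21 April 2034.
  Prosecution Delay Deduction: −89 days → 22 January 2034.
Terminal disclaimer: HD-414665 expires on the earlier of 6 February 2033 and 22 January 2034.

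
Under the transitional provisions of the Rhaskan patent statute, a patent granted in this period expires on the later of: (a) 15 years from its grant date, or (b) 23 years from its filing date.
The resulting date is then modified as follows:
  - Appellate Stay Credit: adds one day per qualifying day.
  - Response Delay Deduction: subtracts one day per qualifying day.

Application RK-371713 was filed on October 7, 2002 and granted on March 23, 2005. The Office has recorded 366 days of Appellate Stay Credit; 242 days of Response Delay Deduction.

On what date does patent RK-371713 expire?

(a) grant + 15 years → 23 March 2020.
(b) filing + 23 years → 7 October 2025.
Later of the two: 7 October 2025.
Appellate Stay Credit: +366 days → 8 October 2026.
Response Delay Deduction: −242 days → 8 February 2026.

February 8, 2026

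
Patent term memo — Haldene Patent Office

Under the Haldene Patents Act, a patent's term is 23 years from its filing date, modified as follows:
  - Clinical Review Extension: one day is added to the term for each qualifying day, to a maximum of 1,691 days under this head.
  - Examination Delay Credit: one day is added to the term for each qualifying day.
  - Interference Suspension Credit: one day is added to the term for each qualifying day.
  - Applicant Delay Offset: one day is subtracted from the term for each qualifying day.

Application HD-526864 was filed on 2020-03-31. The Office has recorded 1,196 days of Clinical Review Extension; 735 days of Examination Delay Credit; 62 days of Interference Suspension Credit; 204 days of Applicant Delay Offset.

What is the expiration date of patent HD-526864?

Base term: filing date + 23 years → 31 March 2043.
Clinical Review Extension: 1196 days (within the 1691-day cap) → +1196 days → 9 July 2046.
Examination Delay Credit: +735 days → 13 July 2048.
Interference Suspension Credit: +62 days → 13 September 2048.
Applicant Delay Offset: −204 days → 22 February 2048.

2048-02-22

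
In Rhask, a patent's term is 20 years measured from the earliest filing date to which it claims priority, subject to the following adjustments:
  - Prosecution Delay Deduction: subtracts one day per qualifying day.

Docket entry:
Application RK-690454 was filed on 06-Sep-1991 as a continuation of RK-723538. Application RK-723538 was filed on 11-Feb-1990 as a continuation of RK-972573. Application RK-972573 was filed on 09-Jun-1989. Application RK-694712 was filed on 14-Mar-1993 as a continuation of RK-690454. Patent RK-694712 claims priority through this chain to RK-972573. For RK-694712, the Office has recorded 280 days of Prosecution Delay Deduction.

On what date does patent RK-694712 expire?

Earliest priority filing: 9 June 1989.
Base term: 9 June 1989 + 20 years → 9 June 2009.
Prosecution Delay Deduction: −280 days → 2 September 2008.

September 2, 2008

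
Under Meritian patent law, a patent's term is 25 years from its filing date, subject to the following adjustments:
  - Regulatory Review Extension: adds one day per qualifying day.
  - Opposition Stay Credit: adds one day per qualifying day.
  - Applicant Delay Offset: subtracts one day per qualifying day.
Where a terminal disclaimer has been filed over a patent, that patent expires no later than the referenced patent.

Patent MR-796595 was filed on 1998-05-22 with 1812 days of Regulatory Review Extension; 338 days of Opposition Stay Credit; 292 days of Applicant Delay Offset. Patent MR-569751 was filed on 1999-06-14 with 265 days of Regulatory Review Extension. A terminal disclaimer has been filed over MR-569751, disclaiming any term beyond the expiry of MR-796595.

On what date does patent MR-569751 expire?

March 6, 2025

Natural term of MR-569751:
  Base: filing + 25 years → 14 June 2024.
  Regulatory Review Extension: +265 days → 6 March 2025.
Expiry of referenced patent MR-796595:
  Base: filing + 25 years → 22 May 2023.
  Regulatory Review Extension: +1812 days → 7 May 2028.
  Opposition Stay Credit: +338 days → 10 April 2029.
  Applicant Delay Offset: −292 days → 22 June 2028.
Terminal disclaimer: MR-569751 expires on the earlier of 6 March 2025 and 22 June 2028.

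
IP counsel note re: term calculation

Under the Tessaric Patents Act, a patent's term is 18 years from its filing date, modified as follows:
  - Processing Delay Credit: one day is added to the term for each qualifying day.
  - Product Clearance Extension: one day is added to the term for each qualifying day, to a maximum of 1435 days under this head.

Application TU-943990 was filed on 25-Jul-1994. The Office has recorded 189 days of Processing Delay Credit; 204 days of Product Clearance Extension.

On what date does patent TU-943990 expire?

2013-08-22

Base term: filing date + 18 years → 25 July 2012.
Processing Delay Credit: +189 days → 30 January 2013.
Product Clearance Extension: 204 days (within the 1435-day cap) → +204 days → 22 August 2013.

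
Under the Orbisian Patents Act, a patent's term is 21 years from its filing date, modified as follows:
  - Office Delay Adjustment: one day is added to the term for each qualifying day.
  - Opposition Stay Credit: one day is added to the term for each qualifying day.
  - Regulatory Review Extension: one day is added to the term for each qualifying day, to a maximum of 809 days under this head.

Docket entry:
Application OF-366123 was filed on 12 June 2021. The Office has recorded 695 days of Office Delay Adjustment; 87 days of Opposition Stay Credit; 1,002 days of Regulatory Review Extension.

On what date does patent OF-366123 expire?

Base term: filing date + 21 years → 12 June 2042.
Office Delay Adjustment: +695 days → 7 May 2044.
Opposition Stay Credit: +87 days → 2 August 2044.
Regulatory Review Extension: 1002 days claimed exceeds the 809-day cap, so +809 days → 20 October 2046.

2046-10-20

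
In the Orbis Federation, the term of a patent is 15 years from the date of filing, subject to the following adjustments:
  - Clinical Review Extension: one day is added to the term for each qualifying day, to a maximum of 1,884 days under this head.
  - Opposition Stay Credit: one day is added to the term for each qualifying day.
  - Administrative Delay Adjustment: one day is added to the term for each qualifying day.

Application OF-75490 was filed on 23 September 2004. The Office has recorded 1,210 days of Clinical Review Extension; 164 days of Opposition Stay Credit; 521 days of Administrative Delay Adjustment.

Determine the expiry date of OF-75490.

November 30, 2024

Base term: filing date + 15 years → 23 September 2019.
Clinical Review Extension: 1210 days (within the 1884-day cap) → +1210 days → 15 January 2023.
Opposition Stay Credit: +164 days → 28 June 2023.
Administrative Delay Adjustment: +521 days → 30 November 2024.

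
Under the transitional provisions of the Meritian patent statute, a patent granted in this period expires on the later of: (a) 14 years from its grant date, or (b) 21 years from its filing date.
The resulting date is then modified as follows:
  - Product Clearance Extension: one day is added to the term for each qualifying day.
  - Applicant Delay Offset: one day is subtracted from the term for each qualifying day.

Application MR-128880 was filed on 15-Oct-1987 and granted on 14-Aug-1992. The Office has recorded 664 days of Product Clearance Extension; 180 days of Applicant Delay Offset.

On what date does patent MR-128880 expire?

2010-02-11

(a) grant + 14 years → 14 August 2006.
(b) filing + 21 years → 15 October 2008.
Later of the two: 15 October 2008.
Product Clearance Extension: +664 days → 10 August 2010.
Applicant Delay Offset: −180 days → 11 February 2010.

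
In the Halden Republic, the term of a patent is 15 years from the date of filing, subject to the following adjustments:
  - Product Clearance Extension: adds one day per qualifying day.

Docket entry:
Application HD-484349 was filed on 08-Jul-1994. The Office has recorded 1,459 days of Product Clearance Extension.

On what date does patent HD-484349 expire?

Base term: filing date + 15 years → 8 July 2009.
Product Clearance Extension: +1459 days → 6 July 2013.

2013-07-06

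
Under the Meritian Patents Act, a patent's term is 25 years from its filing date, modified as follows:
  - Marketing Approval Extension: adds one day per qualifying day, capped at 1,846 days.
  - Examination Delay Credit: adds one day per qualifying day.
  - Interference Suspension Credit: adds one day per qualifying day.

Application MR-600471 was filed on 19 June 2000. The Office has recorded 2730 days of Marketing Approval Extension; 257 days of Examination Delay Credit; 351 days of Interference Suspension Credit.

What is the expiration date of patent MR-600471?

Base term: filing date + 25 years → 19 June 2025.
Marketing Approval Extension: 2730 days claimed exceeds the 1846-day cap, so +1846 days → 9 July 2030.
Examination Delay Credit: +257 days → 23 March 2031.
Interference Suspension Credit: +351 days → 8 March 2032.

March 8, 2032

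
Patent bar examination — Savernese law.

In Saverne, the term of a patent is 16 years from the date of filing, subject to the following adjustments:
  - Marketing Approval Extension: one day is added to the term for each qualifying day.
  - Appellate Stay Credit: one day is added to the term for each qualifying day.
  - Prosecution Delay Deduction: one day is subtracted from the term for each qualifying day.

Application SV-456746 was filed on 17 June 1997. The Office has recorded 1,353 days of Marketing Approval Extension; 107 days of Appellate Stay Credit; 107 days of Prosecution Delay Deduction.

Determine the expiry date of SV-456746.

March 1, 2017

Base term: filing date + 16 years → 17 June 2013.
Marketing Approval Extension: +1353 days → 1 March 2017.
Appellate Stay Credit: +107 days → 16 June 2017.
Prosecution Delay Deduction: −107 days → 1 March 2017.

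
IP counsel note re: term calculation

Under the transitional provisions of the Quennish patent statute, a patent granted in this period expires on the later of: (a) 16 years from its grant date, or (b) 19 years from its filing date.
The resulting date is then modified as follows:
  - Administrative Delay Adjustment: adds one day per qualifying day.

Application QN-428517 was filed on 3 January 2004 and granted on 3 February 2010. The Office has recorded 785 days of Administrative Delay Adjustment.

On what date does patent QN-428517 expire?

2028-03-29

(a) grant + 16 years → 3 February 2026.
(b) filing + 19 years → 3 January 2023.
Later of the two: 3 February 2026.
Administrative Delay Adjustment: +785 days → 29 March 2028.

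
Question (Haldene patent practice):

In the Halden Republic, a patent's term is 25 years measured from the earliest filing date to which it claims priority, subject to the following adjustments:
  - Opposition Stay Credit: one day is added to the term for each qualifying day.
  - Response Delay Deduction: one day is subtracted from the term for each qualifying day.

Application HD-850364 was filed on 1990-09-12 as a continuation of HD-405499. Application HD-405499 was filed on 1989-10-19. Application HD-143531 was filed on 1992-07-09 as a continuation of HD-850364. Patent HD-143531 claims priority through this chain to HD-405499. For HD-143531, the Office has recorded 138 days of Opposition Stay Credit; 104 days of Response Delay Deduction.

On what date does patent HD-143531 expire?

Earliest priority filing: 19 October 1989.
Base term: 19 October 1989 + 25 years → 19 October 2014.
Opposition Stay Credit: +138 days → 6 March 2015.
Response Delay Deduction: −104 days → 22 November 2014.

2014-11-22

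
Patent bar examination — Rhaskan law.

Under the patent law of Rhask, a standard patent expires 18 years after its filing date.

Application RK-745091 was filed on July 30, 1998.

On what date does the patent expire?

July 30, 2016

Filing date + 18 years → 30 July 2016.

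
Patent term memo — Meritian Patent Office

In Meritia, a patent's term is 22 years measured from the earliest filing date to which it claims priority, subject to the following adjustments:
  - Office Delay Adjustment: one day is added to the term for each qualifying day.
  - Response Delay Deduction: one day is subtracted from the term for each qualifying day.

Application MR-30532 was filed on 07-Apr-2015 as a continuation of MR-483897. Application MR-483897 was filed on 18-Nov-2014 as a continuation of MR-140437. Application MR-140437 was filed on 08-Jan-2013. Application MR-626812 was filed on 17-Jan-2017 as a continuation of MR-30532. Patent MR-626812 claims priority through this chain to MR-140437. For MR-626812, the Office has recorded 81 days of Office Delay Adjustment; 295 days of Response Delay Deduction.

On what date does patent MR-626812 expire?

June 8, 2034

Earliest priority filing: 8 January 2013.
Base term: 8 January 2013 + 22 years → 8 January 2035.
Office Delay Adjustment: +81 days → 30 March 2035.
Response Delay Deduction: −295 days → 8 June 2034.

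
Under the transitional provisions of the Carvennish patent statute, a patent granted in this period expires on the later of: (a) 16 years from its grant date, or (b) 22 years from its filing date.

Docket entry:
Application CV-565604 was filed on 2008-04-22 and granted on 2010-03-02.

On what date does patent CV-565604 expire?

(a) grant + 16 years → 2 March 2026.
(b) filing + 22 years → 22 April 2030.
Later of the two: 22 April 2030.

2030-04-22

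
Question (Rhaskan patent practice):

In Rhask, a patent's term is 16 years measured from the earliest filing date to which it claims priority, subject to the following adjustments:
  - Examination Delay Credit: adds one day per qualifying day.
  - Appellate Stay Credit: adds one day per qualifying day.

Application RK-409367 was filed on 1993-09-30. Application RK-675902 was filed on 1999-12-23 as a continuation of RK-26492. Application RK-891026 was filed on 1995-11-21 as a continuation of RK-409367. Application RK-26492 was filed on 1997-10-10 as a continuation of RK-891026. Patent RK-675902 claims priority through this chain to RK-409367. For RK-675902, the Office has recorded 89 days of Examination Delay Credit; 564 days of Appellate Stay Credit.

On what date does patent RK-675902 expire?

Earliest priority filing: 30 September 1993.
Base term: 30 September 1993 + 16 years → 30 September 2009.
Examination Delay Credit: +89 days → 28 December 2009.
Appellate Stay Credit: +564 days → 15 July 2011.

2011-07-15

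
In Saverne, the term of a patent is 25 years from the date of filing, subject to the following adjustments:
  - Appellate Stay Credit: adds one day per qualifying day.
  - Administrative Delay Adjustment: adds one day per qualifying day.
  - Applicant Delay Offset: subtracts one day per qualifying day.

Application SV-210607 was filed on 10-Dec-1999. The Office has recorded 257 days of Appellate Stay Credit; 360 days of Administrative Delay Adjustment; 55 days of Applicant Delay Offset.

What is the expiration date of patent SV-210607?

Base term: filing date + 25 years → 10 December 2024.
Appellate Stay Credit: +257 days → 24 August 2025.
Administrative Delay Adjustment: +360 days → 19 August 2026.
Applicant Delay Offset: −55 days → 25 June 2026.

June 25, 2026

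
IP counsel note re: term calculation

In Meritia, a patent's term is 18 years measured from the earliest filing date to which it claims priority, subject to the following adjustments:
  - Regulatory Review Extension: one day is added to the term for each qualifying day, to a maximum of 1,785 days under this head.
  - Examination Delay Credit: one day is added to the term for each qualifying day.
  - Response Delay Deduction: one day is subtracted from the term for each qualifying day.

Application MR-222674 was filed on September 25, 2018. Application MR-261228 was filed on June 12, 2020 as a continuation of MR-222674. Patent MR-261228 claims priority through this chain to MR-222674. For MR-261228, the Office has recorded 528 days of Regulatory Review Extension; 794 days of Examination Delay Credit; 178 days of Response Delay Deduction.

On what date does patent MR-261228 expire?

Earliest priority filing: 25 September 2018.
Base term: 25 September 2018 + 18 years → 25 September 2036.
Regulatory Review Extension: 528 days (within the 1785-day cap) → +528 days → 7 March 2038.
Examination Delay Credit: +794 days → 9 May 2040.
Response Delay Deduction: −178 days → 13 November 2039.

2039-11-13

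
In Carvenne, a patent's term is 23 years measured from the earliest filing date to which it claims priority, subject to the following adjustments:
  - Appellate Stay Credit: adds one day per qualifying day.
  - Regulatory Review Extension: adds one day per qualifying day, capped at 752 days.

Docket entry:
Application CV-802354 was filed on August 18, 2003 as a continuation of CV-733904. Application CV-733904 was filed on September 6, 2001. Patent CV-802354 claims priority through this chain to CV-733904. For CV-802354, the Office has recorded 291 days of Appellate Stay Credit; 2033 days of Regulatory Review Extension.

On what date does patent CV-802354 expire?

Earliest priority filing: 6 September 2001.
Base term: 6 September 2001 + 23 years → 6 September 2024.
Appellate Stay Credit: +291 days → 24 June 2025.
Regulatory Review Extension: 2033 days claimed exceeds the 752-day cap, so +752 days → 16 July 2027.

2027-07-16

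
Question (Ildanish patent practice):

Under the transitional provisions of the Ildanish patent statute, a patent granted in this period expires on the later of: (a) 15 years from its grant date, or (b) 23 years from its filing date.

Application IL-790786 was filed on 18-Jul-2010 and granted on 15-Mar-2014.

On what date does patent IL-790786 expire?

July 18, 2033

(a) grant + 15 years → 15 March 2029.
(b) filing + 23 years → 18 July 2033.
Later of the two: 18 July 2033.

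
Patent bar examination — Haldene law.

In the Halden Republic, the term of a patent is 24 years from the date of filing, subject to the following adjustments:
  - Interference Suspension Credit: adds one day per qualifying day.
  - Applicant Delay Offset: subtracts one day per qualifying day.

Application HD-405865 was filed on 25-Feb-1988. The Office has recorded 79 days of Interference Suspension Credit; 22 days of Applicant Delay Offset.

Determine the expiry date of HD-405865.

2012-04-22

Base term: filing date + 24 years → 25 February 2012.
Interference Suspension Credit: +79 days → 14 May 2012.
Applicant Delay Offset: −22 days → 22 April 2012.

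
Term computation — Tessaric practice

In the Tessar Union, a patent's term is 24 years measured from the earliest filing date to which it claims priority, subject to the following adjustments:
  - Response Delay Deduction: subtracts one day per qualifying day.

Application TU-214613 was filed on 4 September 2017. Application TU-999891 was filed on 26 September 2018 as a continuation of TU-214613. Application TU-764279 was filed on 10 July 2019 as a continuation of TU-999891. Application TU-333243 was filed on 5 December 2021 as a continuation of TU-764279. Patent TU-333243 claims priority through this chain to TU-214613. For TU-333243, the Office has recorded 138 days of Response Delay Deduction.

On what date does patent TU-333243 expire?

2041-04-19

Earliest priority filing: 4 September 2017.
Base term: 4 September 2017 + 24 years → 4 September 2041.
Response Delay Deduction: −138 days → 19 April 2041.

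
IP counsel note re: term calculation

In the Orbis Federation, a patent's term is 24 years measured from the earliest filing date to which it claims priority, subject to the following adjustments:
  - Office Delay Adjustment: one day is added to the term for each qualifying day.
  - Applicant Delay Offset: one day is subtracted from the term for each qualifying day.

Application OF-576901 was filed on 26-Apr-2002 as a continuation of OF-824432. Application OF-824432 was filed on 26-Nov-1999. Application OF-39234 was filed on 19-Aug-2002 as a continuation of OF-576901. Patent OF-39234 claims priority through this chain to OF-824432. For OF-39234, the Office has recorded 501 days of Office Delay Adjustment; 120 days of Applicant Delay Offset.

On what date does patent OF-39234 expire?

Earliest priority filing: 26 November 1999.
Base term: 26 November 1999 + 24 years → 26 November 2023.
Office Delay Adjustment: +501 days → 10 April 2025.
Applicant Delay Offset: −120 days → 11 December 2024.

2024-12-11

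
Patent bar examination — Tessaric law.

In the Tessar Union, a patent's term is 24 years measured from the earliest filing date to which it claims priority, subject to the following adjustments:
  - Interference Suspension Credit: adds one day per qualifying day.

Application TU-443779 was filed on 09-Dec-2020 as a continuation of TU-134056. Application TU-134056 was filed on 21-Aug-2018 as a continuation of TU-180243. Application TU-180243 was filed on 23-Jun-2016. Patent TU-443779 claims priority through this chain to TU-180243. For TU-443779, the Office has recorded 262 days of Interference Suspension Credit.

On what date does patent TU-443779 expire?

March 12, 2041

Earliest priority filing: 23 June 2016.
Base term: 23 June 2016 + 24 years → 23 June 2040.
Interference Suspension Credit: +262 days → 12 March 2041.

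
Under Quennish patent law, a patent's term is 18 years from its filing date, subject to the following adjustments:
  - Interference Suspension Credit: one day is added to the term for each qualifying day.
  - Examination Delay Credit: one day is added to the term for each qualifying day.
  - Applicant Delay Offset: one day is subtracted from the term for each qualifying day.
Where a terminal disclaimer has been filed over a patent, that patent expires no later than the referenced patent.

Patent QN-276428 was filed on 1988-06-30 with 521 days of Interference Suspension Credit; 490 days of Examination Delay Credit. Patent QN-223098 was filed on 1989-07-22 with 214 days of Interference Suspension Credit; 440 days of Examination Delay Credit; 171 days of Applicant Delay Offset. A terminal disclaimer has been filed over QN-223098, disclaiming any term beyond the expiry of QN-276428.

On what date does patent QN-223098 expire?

November 16, 2008

Natural term of QN-223098:
  Base: filing + 18 years → 22 July 2007.
  Interference Suspension Credit: +214 days → 21 February 2008.
  Examination Delay Credit: +440 days → 6 May 2009.
  Applicant Delay Offset: −171 days → 16 November 2008.
Expiry of referenced patent QN-276428:
  Base: filing + 18 years → 30 June 2006.
  Interference Suspension Credit: +521 days → 3 December 2007.
  Examination Delay Credit: +490 days → 6 April 2009.
Terminal disclaimer: QN-223098 expires on the earlier of 16 November 2008 and 6 April 2009.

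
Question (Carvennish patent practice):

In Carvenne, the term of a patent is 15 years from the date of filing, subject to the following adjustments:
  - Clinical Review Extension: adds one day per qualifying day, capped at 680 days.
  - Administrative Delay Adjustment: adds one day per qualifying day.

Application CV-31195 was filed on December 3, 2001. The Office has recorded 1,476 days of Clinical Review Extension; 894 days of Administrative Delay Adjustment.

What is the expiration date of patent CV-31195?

Base term: filing date + 15 years → 3 December 2016.
Clinical Review Extension: 1476 days claimed exceeds the 680-day cap, so +680 days → 14 October 2018.
Administrative Delay Adjustment: +894 days → 26 March 2021.

March 26, 2021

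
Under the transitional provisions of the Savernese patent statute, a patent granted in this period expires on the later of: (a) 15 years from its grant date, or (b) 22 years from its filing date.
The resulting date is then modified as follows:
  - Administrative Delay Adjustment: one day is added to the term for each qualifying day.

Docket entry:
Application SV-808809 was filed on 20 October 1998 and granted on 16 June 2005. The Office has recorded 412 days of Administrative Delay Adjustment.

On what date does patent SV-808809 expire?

(a) grant + 15 years → 16 June 2020.
(b) filing + 22 years → 20 October 2020.
Later of the two: 20 October 2020.
Administrative Delay Adjustment: +412 days → 6 December 2021.

2021-12-06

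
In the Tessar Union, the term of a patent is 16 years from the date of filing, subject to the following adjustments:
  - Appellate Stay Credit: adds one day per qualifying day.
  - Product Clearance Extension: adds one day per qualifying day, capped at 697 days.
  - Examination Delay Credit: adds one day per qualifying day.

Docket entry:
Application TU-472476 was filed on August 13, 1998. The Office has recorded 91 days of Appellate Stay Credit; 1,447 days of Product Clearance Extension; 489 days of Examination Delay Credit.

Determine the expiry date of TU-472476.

2018-02-10

Base term: filing date + 16 years → 13 August 2014.
Appellate Stay Credit: +91 days → 12 November 2014.
Product Clearance Extension: 1447 days claimed exceeds the 697-day cap, so +697 days → 9 October 2016.
Examination Delay Credit: +489 days → 10 February 2018.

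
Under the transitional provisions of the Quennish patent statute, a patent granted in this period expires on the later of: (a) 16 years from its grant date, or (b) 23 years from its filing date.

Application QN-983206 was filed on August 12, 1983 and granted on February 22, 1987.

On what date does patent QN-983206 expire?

2006-08-12

(a) grant + 16 years → 22 February 2003.
(b) filing + 23 years → 12 August 2006.
Later of the two: 12 August 2006.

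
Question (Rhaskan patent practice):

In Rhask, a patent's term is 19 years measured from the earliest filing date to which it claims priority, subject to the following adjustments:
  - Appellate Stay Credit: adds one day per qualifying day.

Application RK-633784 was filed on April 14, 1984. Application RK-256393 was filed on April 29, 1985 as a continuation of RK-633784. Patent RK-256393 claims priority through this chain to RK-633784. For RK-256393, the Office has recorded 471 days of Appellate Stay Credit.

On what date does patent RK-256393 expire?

Earliest priority filing: 14 April 1984.
Base term: 14 April 1984 + 19 years → 14 April 2003.
Appellate Stay Credit: +471 days → 28 July 2004.

2004-07-28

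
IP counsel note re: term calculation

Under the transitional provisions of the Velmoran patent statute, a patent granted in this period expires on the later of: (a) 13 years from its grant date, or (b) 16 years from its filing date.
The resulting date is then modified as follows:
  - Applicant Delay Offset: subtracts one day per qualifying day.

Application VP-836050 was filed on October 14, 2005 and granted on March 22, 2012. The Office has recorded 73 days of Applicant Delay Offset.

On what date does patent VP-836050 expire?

(a) grant + 13 years → 22 March 2025.
(b) filing + 16 years → 14 October 2021.
Later of the two: 22 March 2025.
Applicant Delay Offset: −73 days → 8 January 2025.

2025-01-08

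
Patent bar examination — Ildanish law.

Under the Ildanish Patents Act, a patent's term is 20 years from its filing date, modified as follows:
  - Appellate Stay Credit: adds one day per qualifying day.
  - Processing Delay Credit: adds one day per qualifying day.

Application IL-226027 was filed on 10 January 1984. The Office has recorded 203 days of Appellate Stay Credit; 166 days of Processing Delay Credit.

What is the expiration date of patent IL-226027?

Base term: filing date + 20 years → 10 January 2004.
Appellate Stay Credit: +203 days → 31 July 2004.
Processing Delay Credit: +166 days → 13 January 2005.

January 13, 2005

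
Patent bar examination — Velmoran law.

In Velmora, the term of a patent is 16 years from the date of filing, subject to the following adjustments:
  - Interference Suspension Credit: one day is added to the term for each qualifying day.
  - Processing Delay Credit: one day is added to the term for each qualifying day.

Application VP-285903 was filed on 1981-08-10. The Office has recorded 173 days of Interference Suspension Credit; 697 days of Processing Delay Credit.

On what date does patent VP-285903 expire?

1999-12-28

Base term: filing date + 16 years → 10 August 1997.
Interference Suspension Credit: +173 days → 30 January 1998.
Processing Delay Credit: +697 days → 28 December 1999.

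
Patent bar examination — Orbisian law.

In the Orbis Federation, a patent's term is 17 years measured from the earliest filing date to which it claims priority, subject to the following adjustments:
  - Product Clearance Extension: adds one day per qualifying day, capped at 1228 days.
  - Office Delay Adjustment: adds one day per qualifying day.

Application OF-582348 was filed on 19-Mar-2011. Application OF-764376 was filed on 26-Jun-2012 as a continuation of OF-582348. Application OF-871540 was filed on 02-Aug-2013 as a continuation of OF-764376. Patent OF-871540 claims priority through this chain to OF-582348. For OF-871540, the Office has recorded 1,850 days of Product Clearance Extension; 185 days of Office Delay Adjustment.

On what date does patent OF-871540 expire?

Earliest priority filing: 19 March 2011.
Base term: 19 March 2011 + 17 years → 19 March 2028.
Product Clearance Extension: 1850 days claimed exceeds the 1228-day cap, so +1228 days → 30 July 2031.
Office Delay Adjustment: +185 days → 31 January 2032.

2032-01-31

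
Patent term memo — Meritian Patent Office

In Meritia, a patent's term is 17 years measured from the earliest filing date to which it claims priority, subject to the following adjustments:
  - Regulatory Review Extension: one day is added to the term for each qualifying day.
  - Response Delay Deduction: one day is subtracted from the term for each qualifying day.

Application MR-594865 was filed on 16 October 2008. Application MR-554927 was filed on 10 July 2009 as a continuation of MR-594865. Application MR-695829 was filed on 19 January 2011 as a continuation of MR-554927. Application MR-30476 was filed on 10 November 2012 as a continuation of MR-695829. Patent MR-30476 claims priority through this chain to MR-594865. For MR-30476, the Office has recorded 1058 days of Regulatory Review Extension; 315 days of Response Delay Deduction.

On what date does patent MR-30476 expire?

October 29, 2027

Earliest priority filing: 16 October 2008.
Base term: 16 October 2008 + 17 years → 16 October 2025.
Regulatory Review Extension: +1058 days → 8 September 2028.
Response Delay Deduction: −315 days → 29 October 2027.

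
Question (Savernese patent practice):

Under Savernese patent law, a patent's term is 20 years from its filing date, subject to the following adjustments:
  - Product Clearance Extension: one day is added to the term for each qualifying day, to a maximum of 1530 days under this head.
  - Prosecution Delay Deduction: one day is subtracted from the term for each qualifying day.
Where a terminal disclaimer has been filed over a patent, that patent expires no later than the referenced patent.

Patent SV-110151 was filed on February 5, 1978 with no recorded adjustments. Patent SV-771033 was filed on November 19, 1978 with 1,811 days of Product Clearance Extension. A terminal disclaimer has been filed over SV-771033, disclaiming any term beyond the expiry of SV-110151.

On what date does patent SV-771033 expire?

February 5, 1998

Natural term of SV-771033:
  Base: filing + 20 years → 19 November 1998.
  Product Clearance Extension: 1811 days claimed exceeds the 1530-day cap, so +1530 days → 27 January 2003.
Expiry of referenced patent SV-110151:
  Base: filing + 20 years → 5 February 1998.
Terminal disclaimer: SV-771033 expires on the earlier of 27 January 2003 and 5 February 1998.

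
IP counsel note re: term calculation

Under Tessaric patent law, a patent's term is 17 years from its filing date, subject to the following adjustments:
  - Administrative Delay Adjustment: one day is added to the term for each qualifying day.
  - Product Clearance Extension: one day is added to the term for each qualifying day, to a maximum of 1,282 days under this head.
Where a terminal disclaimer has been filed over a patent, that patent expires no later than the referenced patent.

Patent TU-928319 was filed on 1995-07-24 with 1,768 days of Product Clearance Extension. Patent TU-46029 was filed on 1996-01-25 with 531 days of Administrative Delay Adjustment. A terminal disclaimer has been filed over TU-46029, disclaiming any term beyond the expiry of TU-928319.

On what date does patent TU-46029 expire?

2014-07-10

Natural term of TU-46029:
  Base: filing + 17 years → 25 January 2013.
  Administrative Delay Adjustment: +531 days → 10 July 2014.
Expiry of referenced patent TU-928319:
  Base: filing + 17 years → 24 July 2012.
  Product Clearance Extension: 1768 days claimed exceeds the 1282-day cap, so +1282 days → 27 January 2016.
Terminal disclaimer: TU-46029 expires on the earlier of 10 July 2014 and 27 January 2016.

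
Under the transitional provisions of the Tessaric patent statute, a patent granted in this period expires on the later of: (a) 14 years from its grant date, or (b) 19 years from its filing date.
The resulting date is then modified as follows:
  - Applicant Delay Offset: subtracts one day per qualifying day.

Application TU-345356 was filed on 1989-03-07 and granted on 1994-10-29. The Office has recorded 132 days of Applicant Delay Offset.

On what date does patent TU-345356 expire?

2008-06-19

(a) grant + 14 years → 29 October 2008.
(b) filing + 19 years → 7 March 2008.
Later of the two: 29 October 2008.
Applicant Delay Offset: −132 days → 19 June 2008.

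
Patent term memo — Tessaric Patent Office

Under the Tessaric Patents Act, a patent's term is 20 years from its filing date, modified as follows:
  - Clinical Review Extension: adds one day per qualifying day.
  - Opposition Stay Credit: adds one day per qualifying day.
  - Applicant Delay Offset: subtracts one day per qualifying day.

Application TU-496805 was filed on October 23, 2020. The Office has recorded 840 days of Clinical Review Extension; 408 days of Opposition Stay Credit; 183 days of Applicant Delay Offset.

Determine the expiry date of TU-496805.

Base term: filing date + 20 years → 23 October 2040.
Clinical Review Extension: +840 days → 10 February 2043.
Opposition Stay Credit: +408 days → 24 March 2044.
Applicant Delay Offset: −183 days → 23 September 2043.

September 23, 2043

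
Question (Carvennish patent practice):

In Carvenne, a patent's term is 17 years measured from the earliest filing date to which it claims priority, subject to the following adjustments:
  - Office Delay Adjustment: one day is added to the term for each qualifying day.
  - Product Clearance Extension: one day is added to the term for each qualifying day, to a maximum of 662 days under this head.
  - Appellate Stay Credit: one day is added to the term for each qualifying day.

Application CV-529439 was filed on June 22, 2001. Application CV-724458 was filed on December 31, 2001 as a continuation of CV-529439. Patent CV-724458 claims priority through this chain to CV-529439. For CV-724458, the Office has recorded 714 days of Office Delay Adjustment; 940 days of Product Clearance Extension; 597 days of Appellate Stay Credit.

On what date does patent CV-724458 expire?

Earliest priority filing: 22 June 2001.
Base term: 22 June 2001 + 17 years → 22 June 2018.
Office Delay Adjustment: +714 days → 5 June 2020.
Product Clearance Extension: 940 days claimed exceeds the 662-day cap, so +662 days → 29 March 2022.
Appellate Stay Credit: +597 days → 16 November 2023.

2023-11-16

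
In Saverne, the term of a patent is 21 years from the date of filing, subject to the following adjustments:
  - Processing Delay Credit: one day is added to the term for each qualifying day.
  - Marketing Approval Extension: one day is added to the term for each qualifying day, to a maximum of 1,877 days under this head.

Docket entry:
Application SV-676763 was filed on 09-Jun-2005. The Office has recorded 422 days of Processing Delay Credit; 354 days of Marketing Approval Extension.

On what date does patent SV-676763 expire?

Base term: filing date + 21 years → 9 June 2026.
Processing Delay Credit: +422 days → 5 August 2027.
Marketing Approval Extension: 354 days (within the 1877-day cap) → +354 days → 24 July 2028.

2028-07-24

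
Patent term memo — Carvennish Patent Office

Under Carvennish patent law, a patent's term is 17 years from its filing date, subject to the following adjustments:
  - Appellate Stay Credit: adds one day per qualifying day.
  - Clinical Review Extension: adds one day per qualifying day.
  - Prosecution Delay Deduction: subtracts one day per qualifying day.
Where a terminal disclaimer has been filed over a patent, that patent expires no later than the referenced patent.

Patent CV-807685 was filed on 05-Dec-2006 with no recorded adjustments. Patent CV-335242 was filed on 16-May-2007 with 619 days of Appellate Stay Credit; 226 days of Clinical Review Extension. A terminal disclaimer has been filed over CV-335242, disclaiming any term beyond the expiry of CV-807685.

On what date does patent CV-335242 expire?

2023-12-05

Natural term of CV-335242:
  Base: filing + 17 years → 16 May 2024.
  Appellate Stay Credit: +619 days → 25 January 2026.
  Clinical Review Extension: +226 days → 8 September 2026.
Expiry of referenced patent CV-807685:
  Base: filing + 17 years → 5 December 2023.
Terminal disclaimer: CV-335242 expires on the earlier of 8 September 2026 and 5 December 2023.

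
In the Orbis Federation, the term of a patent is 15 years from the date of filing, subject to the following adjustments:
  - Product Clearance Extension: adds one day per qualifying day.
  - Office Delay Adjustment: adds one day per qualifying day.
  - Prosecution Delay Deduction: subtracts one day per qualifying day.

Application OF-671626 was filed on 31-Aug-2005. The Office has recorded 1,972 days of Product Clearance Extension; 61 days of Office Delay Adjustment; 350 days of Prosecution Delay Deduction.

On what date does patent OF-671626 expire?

Base term: filing date + 15 years → 31 August 2020.
Product Clearance Extension: +1972 days → 24 January 2026.
Office Delay Adjustment: +61 days → 26 March 2026.
Prosecution Delay Deduction: −350 days → 10 April 2025.

April 10, 2025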